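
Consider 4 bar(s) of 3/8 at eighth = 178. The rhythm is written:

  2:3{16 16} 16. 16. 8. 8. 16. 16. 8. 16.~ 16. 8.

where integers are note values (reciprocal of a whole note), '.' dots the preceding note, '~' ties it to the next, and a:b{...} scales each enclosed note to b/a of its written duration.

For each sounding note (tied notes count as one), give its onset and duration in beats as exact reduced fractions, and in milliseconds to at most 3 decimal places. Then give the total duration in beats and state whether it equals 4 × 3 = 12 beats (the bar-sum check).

1) 0.0ms=0b +252.809ms=3/4b
2) 252.809ms=3/4b +252.809ms=3/4b
3) 505.618ms=3/2b +252.809ms=3/4b
4) 758.427ms=9/4b +252.809ms=3/4b
5) 1011.236ms=3b +505.618ms=3/2b
6) 1516.854ms=9/2b +505.618ms=3/2b
7) 2022.472ms=6b +252.809ms=3/4b
8) 2275.281ms=27/4b +252.809ms=3/4b
9) 2528.09ms=15/2b +505.618ms=3/2b
10) 3033.708ms=9b +505.618ms=3/2b
11) 3539.326ms=21/2b +505.618ms=3/2b
Σ=12b of 12 (178bpm 3/8) — PASS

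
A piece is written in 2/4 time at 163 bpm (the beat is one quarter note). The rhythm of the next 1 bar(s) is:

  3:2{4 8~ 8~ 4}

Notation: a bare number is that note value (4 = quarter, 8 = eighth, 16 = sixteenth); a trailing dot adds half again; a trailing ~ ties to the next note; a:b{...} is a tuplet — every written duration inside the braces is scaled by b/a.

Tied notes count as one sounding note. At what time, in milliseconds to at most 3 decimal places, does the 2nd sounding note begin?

note 2 onset = 2/3b = 245.399ms

1. 0.0ms @ 0 + 245.399ms (2/3)
2. 245.399ms @ 2/3 + 490.798ms (4/3)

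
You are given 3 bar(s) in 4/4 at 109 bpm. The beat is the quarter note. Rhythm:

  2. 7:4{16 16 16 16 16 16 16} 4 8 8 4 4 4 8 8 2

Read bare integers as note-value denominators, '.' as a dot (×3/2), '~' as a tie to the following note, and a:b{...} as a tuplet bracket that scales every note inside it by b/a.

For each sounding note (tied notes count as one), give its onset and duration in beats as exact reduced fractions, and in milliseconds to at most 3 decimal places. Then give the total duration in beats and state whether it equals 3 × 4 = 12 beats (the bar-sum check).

1) 0.0ms=0b +1651.376ms=3b
2) 1651.376ms=3b +78.637ms=1/7b
3) 1730.013ms=22/7b +78.637ms=1/7b
4) 1808.65ms=23/7b +78.637ms=1/7b
5) 1887.287ms=24/7b +78.637ms=1/7b
6) 1965.924ms=25/7b +78.637ms=1/7b
7) 2044.561ms=26/7b +78.637ms=1/7b
8) 2123.198ms=27/7b +78.637ms=1/7b
9) 2201.835ms=4b +550.459ms=1b
10) 2752.294ms=5b +275.229ms=1/2b
11) 3027.523ms=11/2b +275.229ms=1/2b
12) 3302.752ms=6b +550.459ms=1b
13) 3853.211ms=7b +550.459ms=1b
14) 4403.67ms=8b +550.459ms=1b
15) 4954.128ms=9b +275.229ms=1/2b
16) 5229.358ms=19/2b +275.229ms=1/2b
17) 5504.587ms=10b +1100.917ms=2b
Σ=12b of 12 (109bpm 4/4) — PASS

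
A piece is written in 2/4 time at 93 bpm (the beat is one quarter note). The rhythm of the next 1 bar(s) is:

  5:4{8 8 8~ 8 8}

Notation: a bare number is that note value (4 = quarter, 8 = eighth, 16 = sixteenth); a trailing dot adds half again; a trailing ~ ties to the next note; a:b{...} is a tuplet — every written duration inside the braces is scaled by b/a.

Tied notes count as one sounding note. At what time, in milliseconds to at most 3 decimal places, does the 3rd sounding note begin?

note 3 onset = 4/5b = 516.129ms

1. 0.0ms @ 0 + 258.065ms (2/5)
2. 258.065ms @ 2/5 + 258.065ms (2/5)
3. 516.129ms @ 4/5 + 516.129ms (4/5)
4. 1032.258ms @ 8/5 + 258.065ms (2/5)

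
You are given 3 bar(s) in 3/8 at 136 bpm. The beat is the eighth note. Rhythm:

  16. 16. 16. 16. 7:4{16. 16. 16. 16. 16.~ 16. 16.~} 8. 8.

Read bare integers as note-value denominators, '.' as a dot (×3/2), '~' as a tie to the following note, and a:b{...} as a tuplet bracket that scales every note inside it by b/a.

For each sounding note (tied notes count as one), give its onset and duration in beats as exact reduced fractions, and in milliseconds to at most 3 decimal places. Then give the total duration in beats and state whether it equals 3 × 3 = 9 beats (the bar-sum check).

1) 0.0ms=0b +330.882ms=3/4b
2) 330.882ms=3/4b +330.882ms=3/4b
3) 661.765ms=3/2b +330.882ms=3/4b
4) 992.647ms=9/4b +330.882ms=3/4b
5) 1323.529ms=3b +189.076ms=3/7b
6) 1512.605ms=24/7b +189.076ms=3/7b
7) 1701.681ms=27/7b +189.076ms=3/7b
8) 1890.756ms=30/7b +189.076ms=3/7b
9) 2079.832ms=33/7b +378.151ms=6/7b
10) 2457.983ms=39/7b +850.84ms=27/14b
11) 3308.824ms=15/2b +661.765ms=3/2b
Σ=9b of 9 (136bpm 3/8) — PASS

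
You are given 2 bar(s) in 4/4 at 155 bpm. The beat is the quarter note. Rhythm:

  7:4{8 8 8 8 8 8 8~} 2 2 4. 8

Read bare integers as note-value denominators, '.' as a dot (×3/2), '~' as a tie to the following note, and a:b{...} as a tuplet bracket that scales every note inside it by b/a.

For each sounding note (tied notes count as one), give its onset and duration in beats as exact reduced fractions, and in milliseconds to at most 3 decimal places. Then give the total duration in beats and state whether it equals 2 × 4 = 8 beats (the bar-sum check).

1) 0.0ms=0b +110.599ms=2/7b
2) 110.599ms=2/7b +110.599ms=2/7b
3) 221.198ms=4/7b +110.599ms=2/7b
4) 331.797ms=6/7b +110.599ms=2/7b
5) 442.396ms=8/7b +110.599ms=2/7b
6) 552.995ms=10/7b +110.599ms=2/7b
7) 663.594ms=12/7b +884.793ms=16/7b
8) 1548.387ms=4b +774.194ms=2b
9) 2322.581ms=6b +580.645ms=3/2b
10) 2903.226ms=15/2b +193.548ms=1/2b
Σ=8b of 8 (155bpm 4/4) — PASS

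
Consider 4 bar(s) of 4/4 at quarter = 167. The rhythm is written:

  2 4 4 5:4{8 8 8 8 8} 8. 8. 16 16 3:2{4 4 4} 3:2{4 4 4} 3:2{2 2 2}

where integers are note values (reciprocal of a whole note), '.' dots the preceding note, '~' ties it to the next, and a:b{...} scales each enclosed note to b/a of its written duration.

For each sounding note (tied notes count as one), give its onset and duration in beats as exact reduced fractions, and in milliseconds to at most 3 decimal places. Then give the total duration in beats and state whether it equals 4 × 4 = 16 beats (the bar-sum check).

1) 0.0ms=0b +718.563ms=2b
2) 718.563ms=2b +359.281ms=1b
3) 1077.844ms=3b +359.281ms=1b
4) 1437.126ms=4b +143.713ms=2/5b
5) 1580.838ms=22/5b +143.713ms=2/5b
6) 1724.551ms=24/5b +143.713ms=2/5b
7) 1868.263ms=26/5b +143.713ms=2/5b
8) 2011.976ms=28/5b +143.713ms=2/5b
9) 2155.689ms=6b +269.461ms=3/4b
10) 2425.15ms=27/4b +269.461ms=3/4b
11) 2694.611ms=15/2b +89.82ms=1/4b
12) 2784.431ms=31/4b +89.82ms=1/4b
13) 2874.251ms=8b +239.521ms=2/3b
14) 3113.772ms=26/3b +239.521ms=2/3b
15) 3353.293ms=28/3b +239.521ms=2/3b
16) 3592.814ms=10b +239.521ms=2/3b
17) 3832.335ms=32/3b +239.521ms=2/3b
18) 4071.856ms=34/3b +239.521ms=2/3b
19) 4311.377ms=12b +479.042ms=4/3b
20) 4790.419ms=40/3b +479.042ms=4/3b
21) 5269.461ms=44/3b +479.042ms=4/3b
Σ=16b of 16 (167bpm 4/4) — PASS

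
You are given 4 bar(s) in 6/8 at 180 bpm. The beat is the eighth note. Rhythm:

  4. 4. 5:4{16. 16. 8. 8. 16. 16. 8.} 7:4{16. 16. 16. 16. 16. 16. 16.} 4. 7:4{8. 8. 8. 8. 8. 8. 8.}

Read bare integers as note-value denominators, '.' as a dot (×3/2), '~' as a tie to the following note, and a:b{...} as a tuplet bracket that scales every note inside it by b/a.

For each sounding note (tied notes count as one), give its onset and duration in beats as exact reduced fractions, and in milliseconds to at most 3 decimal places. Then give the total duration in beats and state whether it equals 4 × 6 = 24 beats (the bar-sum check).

1) 0.0ms=0b +1000.0ms=3b
2) 1000.0ms=3b +1000.0ms=3b
3) 2000.0ms=6b +200.0ms=3/5b
4) 2200.0ms=33/5b +200.0ms=3/5b
5) 2400.0ms=36/5b +400.0ms=6/5b
6) 2800.0ms=42/5b +400.0ms=6/5b
7) 3200.0ms=48/5b +200.0ms=3/5b
8) 3400.0ms=51/5b +200.0ms=3/5b
9) 3600.0ms=54/5b +400.0ms=6/5b
10) 4000.0ms=12b +142.857ms=3/7b
11) 4142.857ms=87/7b +142.857ms=3/7b
12) 4285.714ms=90/7b +142.857ms=3/7b
13) 4428.571ms=93/7b +142.857ms=3/7b
14) 4571.429ms=96/7b +142.857ms=3/7b
15) 4714.286ms=99/7b +142.857ms=3/7b
16) 4857.143ms=102/7b +142.857ms=3/7b
17) 5000.0ms=15b +1000.0ms=3b
18) 6000.0ms=18b +285.714ms=6/7b
19) 6285.714ms=132/7b +285.714ms=6/7b
20) 6571.429ms=138/7b +285.714ms=6/7b
21) 6857.143ms=144/7b +285.714ms=6/7b
22) 7142.857ms=150/7b +285.714ms=6/7b
23) 7428.571ms=156/7b +285.714ms=6/7b
24) 7714.286ms=162/7b +285.714ms=6/7b
Σ=24b of 24 (180bpm 6/8) — PASS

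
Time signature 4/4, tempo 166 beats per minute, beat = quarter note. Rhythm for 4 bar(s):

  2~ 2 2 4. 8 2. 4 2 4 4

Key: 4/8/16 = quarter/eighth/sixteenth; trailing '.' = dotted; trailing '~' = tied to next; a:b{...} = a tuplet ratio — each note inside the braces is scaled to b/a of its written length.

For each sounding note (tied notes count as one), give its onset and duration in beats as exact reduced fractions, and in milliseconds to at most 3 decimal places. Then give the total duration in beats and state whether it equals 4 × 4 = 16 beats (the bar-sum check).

1) 0.0ms=0b +1445.783ms=4b
2) 1445.783ms=4b +722.892ms=2b
3) 2168.675ms=6b +542.169ms=3/2b
4) 2710.843ms=15/2b +180.723ms=1/2b
5) 2891.566ms=8b +1084.337ms=3b
6) 3975.904ms=11b +361.446ms=1b
7) 4337.349ms=12b +722.892ms=2b
8) 5060.241ms=14b +361.446ms=1b
9) 5421.687ms=15b +361.446ms=1b
Σ=16b of 16 (166bpm 4/4) — PASS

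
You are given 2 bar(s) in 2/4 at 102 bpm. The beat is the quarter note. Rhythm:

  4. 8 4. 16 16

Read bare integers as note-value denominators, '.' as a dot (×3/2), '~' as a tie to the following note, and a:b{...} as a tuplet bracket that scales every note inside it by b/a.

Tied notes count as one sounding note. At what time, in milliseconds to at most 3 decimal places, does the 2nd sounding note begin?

note 2 onset = 3/2b = 882.353ms

1. 0.0ms @ 0 + 882.353ms (3/2)
2. 882.353ms @ 3/2 + 294.118ms (1/2)
3. 1176.471ms @ 2 + 882.353ms (3/2)
4. 2058.824ms @ 7/2 + 147.059ms (1/4)
5. 2205.882ms @ 15/4 + 147.059ms (1/4)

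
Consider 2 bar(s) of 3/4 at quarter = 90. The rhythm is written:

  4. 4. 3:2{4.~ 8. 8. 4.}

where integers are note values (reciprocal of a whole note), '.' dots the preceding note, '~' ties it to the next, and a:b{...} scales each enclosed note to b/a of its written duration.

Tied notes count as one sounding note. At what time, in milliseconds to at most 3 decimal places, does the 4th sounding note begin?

1. 0.0ms @ 0 + 1000.0ms (3/2)
2. 1000.0ms @ 3/2 + 1000.0ms (3/2)
3. 2000.0ms @ 3 + 1000.0ms (3/2)
4. 3000.0ms @ 9/2 + 333.333ms (1/2)
5. 3333.333ms @ 5 + 666.667ms (1)

note 4 onset = 9/2b = 3000.0ms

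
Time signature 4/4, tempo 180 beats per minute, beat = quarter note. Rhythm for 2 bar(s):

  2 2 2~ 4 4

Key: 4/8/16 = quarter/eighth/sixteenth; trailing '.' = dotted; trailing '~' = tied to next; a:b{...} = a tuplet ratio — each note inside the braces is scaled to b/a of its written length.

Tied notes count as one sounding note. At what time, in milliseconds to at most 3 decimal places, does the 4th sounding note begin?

1. 0.0ms @ 0 + 666.667ms (2)
2. 666.667ms @ 2 + 666.667ms (2)
3. 1333.333ms @ 4 + 1000.0ms (3)
4. 2333.333ms @ 7 + 333.333ms (1)

note 4 onset = 7b = 2333.333ms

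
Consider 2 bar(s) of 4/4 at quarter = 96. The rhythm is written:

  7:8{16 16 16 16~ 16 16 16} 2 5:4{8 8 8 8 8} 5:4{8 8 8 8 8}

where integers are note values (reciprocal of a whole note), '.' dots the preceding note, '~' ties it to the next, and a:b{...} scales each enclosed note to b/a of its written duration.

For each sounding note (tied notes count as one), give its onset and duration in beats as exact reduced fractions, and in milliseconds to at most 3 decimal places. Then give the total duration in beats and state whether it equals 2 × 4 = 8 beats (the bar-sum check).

1) 0.0ms=0b +178.571ms=2/7b
2) 178.571ms=2/7b +178.571ms=2/7b
3) 357.143ms=4/7b +178.571ms=2/7b
4) 535.714ms=6/7b +357.143ms=4/7b
5) 892.857ms=10/7b +178.571ms=2/7b
6) 1071.429ms=12/7b +178.571ms=2/7b
7) 1250.0ms=2b +1250.0ms=2b
8) 2500.0ms=4b +250.0ms=2/5b
9) 2750.0ms=22/5b +250.0ms=2/5b
10) 3000.0ms=24/5b +250.0ms=2/5b
11) 3250.0ms=26/5b +250.0ms=2/5b
12) 3500.0ms=28/5b +250.0ms=2/5b
13) 3750.0ms=6b +250.0ms=2/5b
14) 4000.0ms=32/5b +250.0ms=2/5b
15) 4250.0ms=34/5b +250.0ms=2/5b
16) 4500.0ms=36/5b +250.0ms=2/5b
17) 4750.0ms=38/5b +250.0ms=2/5b
Σ=8b of 8 (96bpm 4/4) — PASS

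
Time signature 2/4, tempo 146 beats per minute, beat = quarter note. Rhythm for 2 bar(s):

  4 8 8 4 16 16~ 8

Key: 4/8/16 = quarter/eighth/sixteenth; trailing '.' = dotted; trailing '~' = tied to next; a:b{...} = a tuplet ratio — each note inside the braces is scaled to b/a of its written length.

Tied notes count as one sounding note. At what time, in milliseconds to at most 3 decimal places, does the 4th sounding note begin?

1. 0.0ms @ 0 + 410.959ms (1)
2. 410.959ms @ 1 + 205.479ms (1/2)
3. 616.438ms @ 3/2 + 205.479ms (1/2)
4. 821.918ms @ 2 + 410.959ms (1)
5. 1232.877ms @ 3 + 102.74ms (1/4)
6. 1335.616ms @ 13/4 + 308.219ms (3/4)

note 4 onset = 2b = 821.918ms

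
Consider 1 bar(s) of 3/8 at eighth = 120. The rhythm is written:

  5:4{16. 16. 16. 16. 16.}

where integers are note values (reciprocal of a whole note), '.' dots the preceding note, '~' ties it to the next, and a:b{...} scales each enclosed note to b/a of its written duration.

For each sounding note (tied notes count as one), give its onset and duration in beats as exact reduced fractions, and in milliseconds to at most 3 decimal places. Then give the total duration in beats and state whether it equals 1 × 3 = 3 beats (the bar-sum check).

1) 0.0ms=0b +300.0ms=3/5b
2) 300.0ms=3/5b +300.0ms=3/5b
3) 600.0ms=6/5b +300.0ms=3/5b
4) 900.0ms=9/5b +300.0ms=3/5b
5) 1200.0ms=12/5b +300.0ms=3/5b
Σ=3b of 3 (120bpm 3/8) — PASS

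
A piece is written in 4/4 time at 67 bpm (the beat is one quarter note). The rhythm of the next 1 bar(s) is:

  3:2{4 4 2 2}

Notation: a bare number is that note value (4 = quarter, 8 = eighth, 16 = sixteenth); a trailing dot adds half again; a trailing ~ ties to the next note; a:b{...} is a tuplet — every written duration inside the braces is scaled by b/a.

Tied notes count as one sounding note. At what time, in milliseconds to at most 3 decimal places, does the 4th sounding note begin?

1. 0.0ms @ 0 + 597.015ms (2/3)
2. 597.015ms @ 2/3 + 597.015ms (2/3)
3. 1194.03ms @ 4/3 + 1194.03ms (4/3)
4. 2388.06ms @ 8/3 + 1194.03ms (4/3)

note 4 onset = 8/3b = 2388.06ms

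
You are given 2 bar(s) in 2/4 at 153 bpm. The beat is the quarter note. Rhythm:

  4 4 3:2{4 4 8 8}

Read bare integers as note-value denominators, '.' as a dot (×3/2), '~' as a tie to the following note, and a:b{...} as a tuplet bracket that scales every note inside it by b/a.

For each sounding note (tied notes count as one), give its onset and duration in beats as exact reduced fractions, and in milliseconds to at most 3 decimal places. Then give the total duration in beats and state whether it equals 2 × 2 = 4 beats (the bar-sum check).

1) 0.0ms=0b +392.157ms=1b
2) 392.157ms=1b +392.157ms=1b
3) 784.314ms=2b +261.438ms=2/3b
4) 1045.752ms=8/3b +261.438ms=2/3b
5) 1307.19ms=10/3b +130.719ms=1/3b
6) 1437.908ms=11/3b +130.719ms=1/3b
Σ=4b of 4 (153bpm 2/4) — PASS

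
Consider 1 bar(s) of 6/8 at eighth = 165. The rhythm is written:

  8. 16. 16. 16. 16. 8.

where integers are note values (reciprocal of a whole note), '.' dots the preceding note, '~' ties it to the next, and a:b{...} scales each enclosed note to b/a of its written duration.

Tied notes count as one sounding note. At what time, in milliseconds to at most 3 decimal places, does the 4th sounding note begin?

note 4 onset = 3b = 1090.909ms

1. 0.0ms @ 0 + 545.455ms (3/2)
2. 545.455ms @ 3/2 + 272.727ms (3/4)
3. 818.182ms @ 9/4 + 272.727ms (3/4)
4. 1090.909ms @ 3 + 272.727ms (3/4)
5. 1363.636ms @ 15/4 + 272.727ms (3/4)
6. 1636.364ms @ 9/2 + 545.455ms (3/2)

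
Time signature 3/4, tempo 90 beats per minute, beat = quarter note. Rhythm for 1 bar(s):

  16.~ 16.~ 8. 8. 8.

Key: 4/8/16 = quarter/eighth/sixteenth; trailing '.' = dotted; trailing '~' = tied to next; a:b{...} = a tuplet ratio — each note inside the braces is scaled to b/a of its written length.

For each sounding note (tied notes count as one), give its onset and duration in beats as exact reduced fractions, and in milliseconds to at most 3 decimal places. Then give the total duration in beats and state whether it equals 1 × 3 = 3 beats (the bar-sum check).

1) 0.0ms=0b +1000.0ms=3/2b
2) 1000.0ms=3/2b +500.0ms=3/4b
3) 1500.0ms=9/4b +500.0ms=3/4b
Σ=3b of 3 (90bpm 3/4) — PASS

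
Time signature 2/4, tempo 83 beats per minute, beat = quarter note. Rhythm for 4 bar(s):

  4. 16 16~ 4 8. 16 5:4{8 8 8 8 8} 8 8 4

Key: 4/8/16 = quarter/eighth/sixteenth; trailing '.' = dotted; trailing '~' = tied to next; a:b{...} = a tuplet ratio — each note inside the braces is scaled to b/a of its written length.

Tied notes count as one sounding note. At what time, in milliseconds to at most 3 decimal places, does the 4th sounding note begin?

note 4 onset = 3b = 2168.675ms

1. 0.0ms @ 0 + 1084.337ms (3/2)
2. 1084.337ms @ 3/2 + 180.723ms (1/4)
3. 1265.06ms @ 7/4 + 903.614ms (5/4)
4. 2168.675ms @ 3 + 542.169ms (3/4)
5. 2710.843ms @ 15/4 + 180.723ms (1/4)
6. 2891.566ms @ 4 + 289.157ms (2/5)
7. 3180.723ms @ 22/5 + 289.157ms (2/5)
8. 3469.88ms @ 24/5 + 289.157ms (2/5)
9. 3759.036ms @ 26/5 + 289.157ms (2/5)
10. 4048.193ms @ 28/5 + 289.157ms (2/5)
11. 4337.349ms @ 6 + 361.446ms (1/2)
12. 4698.795ms @ 13/2 + 361.446ms (1/2)
13. 5060.241ms @ 7 + 722.892ms (1)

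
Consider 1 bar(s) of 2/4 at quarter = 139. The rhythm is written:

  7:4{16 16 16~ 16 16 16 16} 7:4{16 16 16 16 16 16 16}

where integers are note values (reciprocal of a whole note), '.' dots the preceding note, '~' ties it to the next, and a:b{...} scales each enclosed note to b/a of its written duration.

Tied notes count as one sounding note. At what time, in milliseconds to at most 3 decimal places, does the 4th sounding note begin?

note 4 onset = 4/7b = 246.66ms

1. 0.0ms @ 0 + 61.665ms (1/7)
2. 61.665ms @ 1/7 + 61.665ms (1/7)
3. 123.33ms @ 2/7 + 123.33ms (2/7)
4. 246.66ms @ 4/7 + 61.665ms (1/7)
5. 308.325ms @ 5/7 + 61.665ms (1/7)
6. 369.99ms @ 6/7 + 61.665ms (1/7)
7. 431.655ms @ 1 + 61.665ms (1/7)
8. 493.32ms @ 8/7 + 61.665ms (1/7)
9. 554.985ms @ 9/7 + 61.665ms (1/7)
10. 616.65ms @ 10/7 + 61.665ms (1/7)
11. 678.314ms @ 11/7 + 61.665ms (1/7)
12. 739.979ms @ 12/7 + 61.665ms (1/7)
13. 801.644ms @ 13/7 + 61.665ms (1/7)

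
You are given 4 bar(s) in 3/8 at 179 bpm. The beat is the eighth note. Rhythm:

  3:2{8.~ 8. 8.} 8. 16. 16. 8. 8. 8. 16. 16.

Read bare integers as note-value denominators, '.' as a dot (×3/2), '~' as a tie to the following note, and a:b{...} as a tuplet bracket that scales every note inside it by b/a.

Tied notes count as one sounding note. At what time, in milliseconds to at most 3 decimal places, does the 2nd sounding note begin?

1. 0.0ms @ 0 + 670.391ms (2)
2. 670.391ms @ 2 + 335.196ms (1)
3. 1005.587ms @ 3 + 502.793ms (3/2)
4. 1508.38ms @ 9/2 + 251.397ms (3/4)
5. 1759.777ms @ 21/4 + 251.397ms (3/4)
6. 2011.173ms @ 6 + 502.793ms (3/2)
7. 2513.966ms @ 15/2 + 502.793ms (3/2)
8. 3016.76ms @ 9 + 502.793ms (3/2)
9. 3519.553ms @ 21/2 + 251.397ms (3/4)
10. 3770.95ms @ 45/4 + 251.397ms (3/4)

note 2 onset = 2b = 670.391ms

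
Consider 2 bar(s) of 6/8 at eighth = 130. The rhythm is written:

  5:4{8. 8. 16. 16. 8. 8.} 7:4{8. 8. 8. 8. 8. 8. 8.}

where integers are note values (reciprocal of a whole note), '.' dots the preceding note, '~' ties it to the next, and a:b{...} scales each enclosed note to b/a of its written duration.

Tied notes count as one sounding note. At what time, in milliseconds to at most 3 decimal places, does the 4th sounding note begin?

1. 0.0ms @ 0 + 553.846ms (6/5)
2. 553.846ms @ 6/5 + 553.846ms (6/5)
3. 1107.692ms @ 12/5 + 276.923ms (3/5)
4. 1384.615ms @ 3 + 276.923ms (3/5)
5. 1661.538ms @ 18/5 + 553.846ms (6/5)
6. 2215.385ms @ 24/5 + 553.846ms (6/5)
7. 2769.231ms @ 6 + 395.604ms (6/7)
8. 3164.835ms @ 48/7 + 395.604ms (6/7)
9. 3560.44ms @ 54/7 + 395.604ms (6/7)
10. 3956.044ms @ 60/7 + 395.604ms (6/7)
11. 4351.648ms @ 66/7 + 395.604ms (6/7)
12. 4747.253ms @ 72/7 + 395.604ms (6/7)
13. 5142.857ms @ 78/7 + 395.604ms (6/7)

note 4 onset = 3b = 1384.615ms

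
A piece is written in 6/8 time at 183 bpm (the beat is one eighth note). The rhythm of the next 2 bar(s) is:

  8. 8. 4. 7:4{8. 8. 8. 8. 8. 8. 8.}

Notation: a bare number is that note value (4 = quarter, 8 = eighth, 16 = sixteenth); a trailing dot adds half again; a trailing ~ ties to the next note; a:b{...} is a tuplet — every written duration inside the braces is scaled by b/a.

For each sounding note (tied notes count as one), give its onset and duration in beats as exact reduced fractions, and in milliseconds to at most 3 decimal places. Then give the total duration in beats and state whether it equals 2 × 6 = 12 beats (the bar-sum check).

1) 0.0ms=0b +491.803ms=3/2b
2) 491.803ms=3/2b +491.803ms=3/2b
3) 983.607ms=3b +983.607ms=3b
4) 1967.213ms=6b +281.03ms=6/7b
5) 2248.244ms=48/7b +281.03ms=6/7b
6) 2529.274ms=54/7b +281.03ms=6/7b
7) 2810.304ms=60/7b +281.03ms=6/7b
8) 3091.335ms=66/7b +281.03ms=6/7b
9) 3372.365ms=72/7b +281.03ms=6/7b
10) 3653.396ms=78/7b +281.03ms=6/7b
Σ=12b of 12 (183bpm 6/8) — PASS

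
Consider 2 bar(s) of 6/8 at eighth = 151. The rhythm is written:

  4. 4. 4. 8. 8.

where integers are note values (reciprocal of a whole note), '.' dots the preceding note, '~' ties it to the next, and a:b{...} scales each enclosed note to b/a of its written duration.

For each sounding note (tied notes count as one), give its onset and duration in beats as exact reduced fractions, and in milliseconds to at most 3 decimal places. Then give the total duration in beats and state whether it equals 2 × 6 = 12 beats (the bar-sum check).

1) 0.0ms=0b +1192.053ms=3b
2) 1192.053ms=3b +1192.053ms=3b
3) 2384.106ms=6b +1192.053ms=3b
4) 3576.159ms=9b +596.026ms=3/2b
5) 4172.185ms=21/2b +596.026ms=3/2b
Σ=12b of 12 (151bpm 6/8) — PASS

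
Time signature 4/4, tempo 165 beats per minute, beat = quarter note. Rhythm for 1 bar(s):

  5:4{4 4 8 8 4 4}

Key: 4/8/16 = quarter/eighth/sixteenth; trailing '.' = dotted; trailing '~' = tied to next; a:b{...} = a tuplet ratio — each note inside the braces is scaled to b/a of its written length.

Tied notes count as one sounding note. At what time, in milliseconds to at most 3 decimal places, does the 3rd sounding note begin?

1. 0.0ms @ 0 + 290.909ms (4/5)
2. 290.909ms @ 4/5 + 290.909ms (4/5)
3. 581.818ms @ 8/5 + 145.455ms (2/5)
4. 727.273ms @ 2 + 145.455ms (2/5)
5. 872.727ms @ 12/5 + 290.909ms (4/5)
6. 1163.636ms @ 16/5 + 290.909ms (4/5)

note 3 onset = 8/5b = 581.818ms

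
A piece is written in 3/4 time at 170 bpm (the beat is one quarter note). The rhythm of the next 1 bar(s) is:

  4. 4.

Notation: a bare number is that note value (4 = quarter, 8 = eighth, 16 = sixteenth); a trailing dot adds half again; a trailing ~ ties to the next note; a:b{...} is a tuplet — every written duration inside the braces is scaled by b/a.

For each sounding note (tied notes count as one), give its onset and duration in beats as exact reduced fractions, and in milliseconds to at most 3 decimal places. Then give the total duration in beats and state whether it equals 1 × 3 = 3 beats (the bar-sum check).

1) 0.0ms=0b +529.412ms=3/2b
2) 529.412ms=3/2b +529.412ms=3/2b
Σ=3b of 3 (170bpm 3/4) — PASS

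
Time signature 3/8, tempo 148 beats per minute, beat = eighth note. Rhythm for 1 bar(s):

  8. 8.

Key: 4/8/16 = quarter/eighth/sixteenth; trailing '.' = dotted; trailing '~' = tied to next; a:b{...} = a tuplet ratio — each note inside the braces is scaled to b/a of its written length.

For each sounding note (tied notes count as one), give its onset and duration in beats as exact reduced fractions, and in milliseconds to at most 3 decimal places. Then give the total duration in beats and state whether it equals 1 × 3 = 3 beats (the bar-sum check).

1) 0.0ms=0b +608.108ms=3/2b
2) 608.108ms=3/2b +608.108ms=3/2b
Σ=3b of 3 (148bpm 3/8) — PASS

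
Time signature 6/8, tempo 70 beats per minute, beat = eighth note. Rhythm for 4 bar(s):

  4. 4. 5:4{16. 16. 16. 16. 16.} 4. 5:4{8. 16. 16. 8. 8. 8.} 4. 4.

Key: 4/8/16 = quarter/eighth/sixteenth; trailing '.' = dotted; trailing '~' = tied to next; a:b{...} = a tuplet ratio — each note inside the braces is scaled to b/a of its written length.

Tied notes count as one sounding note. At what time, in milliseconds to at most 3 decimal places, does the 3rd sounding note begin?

note 3 onset = 6b = 5142.857ms

1. 0.0ms @ 0 + 2571.429ms (3)
2. 2571.429ms @ 3 + 2571.429ms (3)
3. 5142.857ms @ 6 + 514.286ms (3/5)
4. 5657.143ms @ 33/5 + 514.286ms (3/5)
5. 6171.429ms @ 36/5 + 514.286ms (3/5)
6. 6685.714ms @ 39/5 + 514.286ms (3/5)
7. 7200.0ms @ 42/5 + 514.286ms (3/5)
8. 7714.286ms @ 9 + 2571.429ms (3)
9. 10285.714ms @ 12 + 1028.571ms (6/5)
10. 11314.286ms @ 66/5 + 514.286ms (3/5)
11. 11828.571ms @ 69/5 + 514.286ms (3/5)
12. 12342.857ms @ 72/5 + 1028.571ms (6/5)
13. 13371.429ms @ 78/5 + 1028.571ms (6/5)
14. 14400.0ms @ 84/5 + 1028.571ms (6/5)
15. 15428.571ms @ 18 + 2571.429ms (3)
16. 18000.0ms @ 21 + 2571.429ms (3)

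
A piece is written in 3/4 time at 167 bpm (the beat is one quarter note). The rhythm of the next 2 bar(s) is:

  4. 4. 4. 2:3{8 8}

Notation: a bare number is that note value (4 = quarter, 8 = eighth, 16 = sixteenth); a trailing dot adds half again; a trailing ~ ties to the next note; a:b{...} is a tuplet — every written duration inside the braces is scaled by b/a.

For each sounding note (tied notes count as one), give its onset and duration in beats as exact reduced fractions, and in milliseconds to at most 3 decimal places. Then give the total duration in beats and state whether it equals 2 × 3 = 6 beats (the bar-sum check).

1) 0.0ms=0b +538.922ms=3/2b
2) 538.922ms=3/2b +538.922ms=3/2b
3) 1077.844ms=3b +538.922ms=3/2b
4) 1616.766ms=9/2b +269.461ms=3/4b
5) 1886.228ms=21/4b +269.461ms=3/4b
Σ=6b of 6 (167bpm 3/4) — PASS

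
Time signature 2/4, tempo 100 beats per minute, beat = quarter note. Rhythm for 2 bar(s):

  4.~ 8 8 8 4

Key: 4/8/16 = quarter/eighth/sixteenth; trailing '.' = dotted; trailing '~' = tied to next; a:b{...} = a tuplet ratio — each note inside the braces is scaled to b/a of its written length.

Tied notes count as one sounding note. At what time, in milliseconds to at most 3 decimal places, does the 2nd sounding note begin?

1. 0.0ms @ 0 + 1200.0ms (2)
2. 1200.0ms @ 2 + 300.0ms (1/2)
3. 1500.0ms @ 5/2 + 300.0ms (1/2)
4. 1800.0ms @ 3 + 600.0ms (1)

note 2 onset = 2b = 1200.0ms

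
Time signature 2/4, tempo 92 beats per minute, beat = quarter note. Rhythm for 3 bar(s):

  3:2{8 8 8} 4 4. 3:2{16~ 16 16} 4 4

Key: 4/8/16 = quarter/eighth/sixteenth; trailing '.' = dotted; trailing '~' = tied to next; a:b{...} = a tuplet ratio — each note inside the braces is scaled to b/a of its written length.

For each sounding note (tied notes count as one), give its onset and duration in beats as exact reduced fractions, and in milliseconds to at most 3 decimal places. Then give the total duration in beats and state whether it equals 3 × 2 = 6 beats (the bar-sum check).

1) 0.0ms=0b +217.391ms=1/3b
2) 217.391ms=1/3b +217.391ms=1/3b
3) 434.783ms=2/3b +217.391ms=1/3b
4) 652.174ms=1b +652.174ms=1b
5) 1304.348ms=2b +978.261ms=3/2b
6) 2282.609ms=7/2b +217.391ms=1/3b
7) 2500.0ms=23/6b +108.696ms=1/6b
8) 2608.696ms=4b +652.174ms=1b
9) 3260.87ms=5b +652.174ms=1b
Σ=6b of 6 (92bpm 2/4) — PASS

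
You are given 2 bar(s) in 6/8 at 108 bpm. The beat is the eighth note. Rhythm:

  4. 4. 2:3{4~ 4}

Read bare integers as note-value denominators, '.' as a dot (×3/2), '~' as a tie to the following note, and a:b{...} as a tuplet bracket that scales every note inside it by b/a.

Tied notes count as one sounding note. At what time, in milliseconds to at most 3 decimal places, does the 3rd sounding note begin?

1. 0.0ms @ 0 + 1666.667ms (3)
2. 1666.667ms @ 3 + 1666.667ms (3)
3. 3333.333ms @ 6 + 3333.333ms (6)

note 3 onset = 6b = 3333.333ms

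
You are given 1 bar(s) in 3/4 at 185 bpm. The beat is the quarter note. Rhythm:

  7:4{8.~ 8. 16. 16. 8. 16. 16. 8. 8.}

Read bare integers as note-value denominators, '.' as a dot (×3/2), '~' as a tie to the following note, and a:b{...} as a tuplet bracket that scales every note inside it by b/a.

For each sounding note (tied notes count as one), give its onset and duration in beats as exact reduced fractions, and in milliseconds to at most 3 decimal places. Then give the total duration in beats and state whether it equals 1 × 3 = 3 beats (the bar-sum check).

1) 0.0ms=0b +277.992ms=6/7b
2) 277.992ms=6/7b +69.498ms=3/14b
3) 347.49ms=15/14b +69.498ms=3/14b
4) 416.988ms=9/7b +138.996ms=3/7b
5) 555.985ms=12/7b +69.498ms=3/14b
6) 625.483ms=27/14b +69.498ms=3/14b
7) 694.981ms=15/7b +138.996ms=3/7b
8) 833.977ms=18/7b +138.996ms=3/7b
Σ=3b of 3 (185bpm 3/4) — PASS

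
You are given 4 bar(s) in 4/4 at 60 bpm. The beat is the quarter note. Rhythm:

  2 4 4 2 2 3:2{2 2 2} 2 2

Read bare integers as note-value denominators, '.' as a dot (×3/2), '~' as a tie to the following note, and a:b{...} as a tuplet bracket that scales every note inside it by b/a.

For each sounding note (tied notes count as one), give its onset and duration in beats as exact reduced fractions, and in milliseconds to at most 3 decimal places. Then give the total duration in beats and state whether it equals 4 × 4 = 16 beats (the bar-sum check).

1) 0.0ms=0b +2000.0ms=2b
2) 2000.0ms=2b +1000.0ms=1b
3) 3000.0ms=3b +1000.0ms=1b
4) 4000.0ms=4b +2000.0ms=2b
5) 6000.0ms=6b +2000.0ms=2b
6) 8000.0ms=8b +1333.333ms=4/3b
7) 9333.333ms=28/3b +1333.333ms=4/3b
8) 10666.667ms=32/3b +1333.333ms=4/3b
9) 12000.0ms=12b +2000.0ms=2b
10) 14000.0ms=14b +2000.0ms=2b
Σ=16b of 16 (60bpm 4/4) — PASS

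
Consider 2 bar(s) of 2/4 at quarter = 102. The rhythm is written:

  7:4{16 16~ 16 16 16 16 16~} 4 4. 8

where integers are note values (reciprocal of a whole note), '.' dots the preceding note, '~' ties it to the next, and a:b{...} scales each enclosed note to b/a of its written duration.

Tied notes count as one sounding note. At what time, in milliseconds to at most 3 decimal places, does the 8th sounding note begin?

1. 0.0ms @ 0 + 84.034ms (1/7)
2. 84.034ms @ 1/7 + 168.067ms (2/7)
3. 252.101ms @ 3/7 + 84.034ms (1/7)
4. 336.134ms @ 4/7 + 84.034ms (1/7)
5. 420.168ms @ 5/7 + 84.034ms (1/7)
6. 504.202ms @ 6/7 + 672.269ms (8/7)
7. 1176.471ms @ 2 + 882.353ms (3/2)
8. 2058.824ms @ 7/2 + 294.118ms (1/2)

note 8 onset = 7/2b = 2058.824ms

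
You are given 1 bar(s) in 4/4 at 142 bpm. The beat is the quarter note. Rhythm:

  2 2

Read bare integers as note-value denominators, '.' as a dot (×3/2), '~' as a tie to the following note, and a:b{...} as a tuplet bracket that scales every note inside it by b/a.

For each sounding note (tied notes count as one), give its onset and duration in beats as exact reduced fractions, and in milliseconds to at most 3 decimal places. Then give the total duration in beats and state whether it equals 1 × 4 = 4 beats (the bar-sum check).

1) 0.0ms=0b +845.07ms=2b
2) 845.07ms=2b +845.07ms=2b
Σ=4b of 4 (142bpm 4/4) — PASS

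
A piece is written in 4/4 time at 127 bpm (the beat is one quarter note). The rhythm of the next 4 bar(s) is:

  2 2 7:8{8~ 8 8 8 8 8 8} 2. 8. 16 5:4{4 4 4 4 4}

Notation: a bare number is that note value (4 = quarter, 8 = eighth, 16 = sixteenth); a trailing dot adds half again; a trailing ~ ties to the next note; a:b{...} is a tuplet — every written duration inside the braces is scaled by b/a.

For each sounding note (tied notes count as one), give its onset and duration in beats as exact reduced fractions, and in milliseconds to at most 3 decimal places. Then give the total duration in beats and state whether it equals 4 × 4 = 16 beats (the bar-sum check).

1) 0.0ms=0b +944.882ms=2b
2) 944.882ms=2b +944.882ms=2b
3) 1889.764ms=4b +539.933ms=8/7b
4) 2429.696ms=36/7b +269.966ms=4/7b
5) 2699.663ms=40/7b +269.966ms=4/7b
6) 2969.629ms=44/7b +269.966ms=4/7b
7) 3239.595ms=48/7b +269.966ms=4/7b
8) 3509.561ms=52/7b +269.966ms=4/7b
9) 3779.528ms=8b +1417.323ms=3b
10) 5196.85ms=11b +354.331ms=3/4b
11) 5551.181ms=47/4b +118.11ms=1/4b
12) 5669.291ms=12b +377.953ms=4/5b
13) 6047.244ms=64/5b +377.953ms=4/5b
14) 6425.197ms=68/5b +377.953ms=4/5b
15) 6803.15ms=72/5b +377.953ms=4/5b
16) 7181.102ms=76/5b +377.953ms=4/5b
Σ=16b of 16 (127bpm 4/4) — PASS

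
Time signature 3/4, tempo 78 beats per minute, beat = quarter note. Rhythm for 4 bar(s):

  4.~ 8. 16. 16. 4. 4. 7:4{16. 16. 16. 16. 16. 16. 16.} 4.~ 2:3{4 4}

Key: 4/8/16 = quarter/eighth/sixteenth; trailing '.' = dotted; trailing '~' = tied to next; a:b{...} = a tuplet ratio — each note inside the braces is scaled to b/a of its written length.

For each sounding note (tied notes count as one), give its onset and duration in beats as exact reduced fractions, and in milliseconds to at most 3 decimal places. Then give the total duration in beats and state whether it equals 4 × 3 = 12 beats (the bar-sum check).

1) 0.0ms=0b +1730.769ms=9/4b
2) 1730.769ms=9/4b +288.462ms=3/8b
3) 2019.231ms=21/8b +288.462ms=3/8b
4) 2307.692ms=3b +1153.846ms=3/2b
5) 3461.538ms=9/2b +1153.846ms=3/2b
6) 4615.385ms=6b +164.835ms=3/14b
7) 4780.22ms=87/14b +164.835ms=3/14b
8) 4945.055ms=45/7b +164.835ms=3/14b
9) 5109.89ms=93/14b +164.835ms=3/14b
10) 5274.725ms=48/7b +164.835ms=3/14b
11) 5439.56ms=99/14b +164.835ms=3/14b
12) 5604.396ms=51/7b +164.835ms=3/14b
13) 5769.231ms=15/2b +2307.692ms=3b
14) 8076.923ms=21/2b +1153.846ms=3/2b
Σ=12b of 12 (78bpm 3/4) — PASS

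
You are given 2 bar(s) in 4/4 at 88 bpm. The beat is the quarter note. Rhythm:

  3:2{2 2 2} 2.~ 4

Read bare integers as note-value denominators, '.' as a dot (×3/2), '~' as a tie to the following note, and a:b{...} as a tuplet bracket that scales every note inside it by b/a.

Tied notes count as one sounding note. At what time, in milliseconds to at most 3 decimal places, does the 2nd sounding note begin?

1. 0.0ms @ 0 + 909.091ms (4/3)
2. 909.091ms @ 4/3 + 909.091ms (4/3)
3. 1818.182ms @ 8/3 + 909.091ms (4/3)
4. 2727.273ms @ 4 + 2727.273ms (4)

note 2 onset = 4/3b = 909.091ms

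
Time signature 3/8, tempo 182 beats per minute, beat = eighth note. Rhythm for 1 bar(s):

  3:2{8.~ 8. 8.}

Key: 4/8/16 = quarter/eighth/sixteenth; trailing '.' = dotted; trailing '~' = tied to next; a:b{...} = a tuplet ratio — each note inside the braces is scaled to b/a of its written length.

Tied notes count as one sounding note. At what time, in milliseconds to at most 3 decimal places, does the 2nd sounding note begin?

note 2 onset = 2b = 659.341ms

1. 0.0ms @ 0 + 659.341ms (2)
2. 659.341ms @ 2 + 329.67ms (1)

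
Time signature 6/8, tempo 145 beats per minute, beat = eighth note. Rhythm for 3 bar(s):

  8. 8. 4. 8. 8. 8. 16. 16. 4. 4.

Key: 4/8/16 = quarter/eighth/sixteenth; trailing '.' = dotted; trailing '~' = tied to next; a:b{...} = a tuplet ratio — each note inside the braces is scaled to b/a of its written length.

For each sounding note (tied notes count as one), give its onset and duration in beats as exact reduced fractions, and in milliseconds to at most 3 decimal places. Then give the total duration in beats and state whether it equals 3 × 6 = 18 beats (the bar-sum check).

1) 0.0ms=0b +620.69ms=3/2b
2) 620.69ms=3/2b +620.69ms=3/2b
3) 1241.379ms=3b +1241.379ms=3b
4) 2482.759ms=6b +620.69ms=3/2b
5) 3103.448ms=15/2b +620.69ms=3/2b
6) 3724.138ms=9b +620.69ms=3/2b
7) 4344.828ms=21/2b +310.345ms=3/4b
8) 4655.172ms=45/4b +310.345ms=3/4b
9) 4965.517ms=12b +1241.379ms=3b
10) 6206.897ms=15b +1241.379ms=3b
Σ=18b of 18 (145bpm 6/8) — PASS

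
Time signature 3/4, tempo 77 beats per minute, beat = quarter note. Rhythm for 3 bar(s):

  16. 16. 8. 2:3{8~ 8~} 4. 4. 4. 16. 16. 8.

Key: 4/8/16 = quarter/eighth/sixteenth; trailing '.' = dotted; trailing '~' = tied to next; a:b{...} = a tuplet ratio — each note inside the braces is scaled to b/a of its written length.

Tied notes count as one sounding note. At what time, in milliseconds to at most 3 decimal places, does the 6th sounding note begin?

1. 0.0ms @ 0 + 292.208ms (3/8)
2. 292.208ms @ 3/8 + 292.208ms (3/8)
3. 584.416ms @ 3/4 + 584.416ms (3/4)
4. 1168.831ms @ 3/2 + 2337.662ms (3)
5. 3506.494ms @ 9/2 + 1168.831ms (3/2)
6. 4675.325ms @ 6 + 1168.831ms (3/2)
7. 5844.156ms @ 15/2 + 292.208ms (3/8)
8. 6136.364ms @ 63/8 + 292.208ms (3/8)
9. 6428.571ms @ 33/4 + 584.416ms (3/4)

note 6 onset = 6b = 4675.325ms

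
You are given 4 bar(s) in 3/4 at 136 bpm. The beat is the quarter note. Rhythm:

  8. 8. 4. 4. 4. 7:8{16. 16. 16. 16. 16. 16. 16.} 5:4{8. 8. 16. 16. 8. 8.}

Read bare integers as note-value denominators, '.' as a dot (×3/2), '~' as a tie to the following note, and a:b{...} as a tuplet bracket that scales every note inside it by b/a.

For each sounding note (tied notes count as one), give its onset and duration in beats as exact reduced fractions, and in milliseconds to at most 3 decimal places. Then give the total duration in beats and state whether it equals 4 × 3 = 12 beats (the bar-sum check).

1) 0.0ms=0b +330.882ms=3/4b
2) 330.882ms=3/4b +330.882ms=3/4b
3) 661.765ms=3/2b +661.765ms=3/2b
4) 1323.529ms=3b +661.765ms=3/2b
5) 1985.294ms=9/2b +661.765ms=3/2b
6) 2647.059ms=6b +189.076ms=3/7b
7) 2836.134ms=45/7b +189.076ms=3/7b
8) 3025.21ms=48/7b +189.076ms=3/7b
9) 3214.286ms=51/7b +189.076ms=3/7b
10) 3403.361ms=54/7b +189.076ms=3/7b
11) 3592.437ms=57/7b +189.076ms=3/7b
12) 3781.513ms=60/7b +189.076ms=3/7b
13) 3970.588ms=9b +264.706ms=3/5b
14) 4235.294ms=48/5b +264.706ms=3/5b
15) 4500.0ms=51/5b +132.353ms=3/10b
16) 4632.353ms=21/2b +132.353ms=3/10b
17) 4764.706ms=54/5b +264.706ms=3/5b
18) 5029.412ms=57/5b +264.706ms=3/5b
Σ=12b of 12 (136bpm 3/4) — PASS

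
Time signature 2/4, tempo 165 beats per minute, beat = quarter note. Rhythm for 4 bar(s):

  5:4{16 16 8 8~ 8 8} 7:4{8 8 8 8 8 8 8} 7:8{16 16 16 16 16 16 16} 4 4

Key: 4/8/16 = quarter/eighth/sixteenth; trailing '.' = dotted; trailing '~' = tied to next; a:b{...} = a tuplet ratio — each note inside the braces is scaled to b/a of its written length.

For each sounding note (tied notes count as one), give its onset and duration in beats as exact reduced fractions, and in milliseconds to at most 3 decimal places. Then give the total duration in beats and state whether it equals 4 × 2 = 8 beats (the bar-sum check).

1) 0.0ms=0b +72.727ms=1/5b
2) 72.727ms=1/5b +72.727ms=1/5b
3) 145.455ms=2/5b +145.455ms=2/5b
4) 290.909ms=4/5b +290.909ms=4/5b
5) 581.818ms=8/5b +145.455ms=2/5b
6) 727.273ms=2b +103.896ms=2/7b
7) 831.169ms=16/7b +103.896ms=2/7b
8) 935.065ms=18/7b +103.896ms=2/7b
9) 1038.961ms=20/7b +103.896ms=2/7b
10) 1142.857ms=22/7b +103.896ms=2/7b
11) 1246.753ms=24/7b +103.896ms=2/7b
12) 1350.649ms=26/7b +103.896ms=2/7b
13) 1454.545ms=4b +103.896ms=2/7b
14) 1558.442ms=30/7b +103.896ms=2/7b
15) 1662.338ms=32/7b +103.896ms=2/7b
16) 1766.234ms=34/7b +103.896ms=2/7b
17) 1870.13ms=36/7b +103.896ms=2/7b
18) 1974.026ms=38/7b +103.896ms=2/7b
19) 2077.922ms=40/7b +103.896ms=2/7b
20) 2181.818ms=6b +363.636ms=1b
21) 2545.455ms=7b +363.636ms=1b
Σ=8b of 8 (165bpm 2/4) — PASS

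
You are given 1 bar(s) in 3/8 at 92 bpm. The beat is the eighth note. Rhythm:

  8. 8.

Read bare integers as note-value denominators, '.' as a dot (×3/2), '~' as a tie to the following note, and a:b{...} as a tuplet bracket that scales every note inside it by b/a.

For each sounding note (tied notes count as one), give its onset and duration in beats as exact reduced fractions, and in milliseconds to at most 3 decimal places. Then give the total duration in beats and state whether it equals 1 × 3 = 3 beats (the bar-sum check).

1) 0.0ms=0b +978.261ms=3/2b
2) 978.261ms=3/2b +978.261ms=3/2b
Σ=3b of 3 (92bpm 3/8) — PASS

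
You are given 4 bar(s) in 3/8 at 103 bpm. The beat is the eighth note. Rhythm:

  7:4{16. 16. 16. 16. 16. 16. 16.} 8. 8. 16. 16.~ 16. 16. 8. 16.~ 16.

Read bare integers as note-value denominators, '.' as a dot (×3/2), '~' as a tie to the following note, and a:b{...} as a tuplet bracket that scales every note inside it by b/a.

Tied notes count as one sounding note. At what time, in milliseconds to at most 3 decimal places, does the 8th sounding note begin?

note 8 onset = 3b = 1747.573ms

1. 0.0ms @ 0 + 249.653ms (3/7)
2. 249.653ms @ 3/7 + 249.653ms (3/7)
3. 499.307ms @ 6/7 + 249.653ms (3/7)
4. 748.96ms @ 9/7 + 249.653ms (3/7)
5. 998.613ms @ 12/7 + 249.653ms (3/7)
6. 1248.266ms @ 15/7 + 249.653ms (3/7)
7. 1497.92ms @ 18/7 + 249.653ms (3/7)
8. 1747.573ms @ 3 + 873.786ms (3/2)
9. 2621.359ms @ 9/2 + 873.786ms (3/2)
10. 3495.146ms @ 6 + 436.893ms (3/4)
11. 3932.039ms @ 27/4 + 873.786ms (3/2)
12. 4805.825ms @ 33/4 + 436.893ms (3/4)
13. 5242.718ms @ 9 + 873.786ms (3/2)
14. 6116.505ms @ 21/2 + 873.786ms (3/2)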